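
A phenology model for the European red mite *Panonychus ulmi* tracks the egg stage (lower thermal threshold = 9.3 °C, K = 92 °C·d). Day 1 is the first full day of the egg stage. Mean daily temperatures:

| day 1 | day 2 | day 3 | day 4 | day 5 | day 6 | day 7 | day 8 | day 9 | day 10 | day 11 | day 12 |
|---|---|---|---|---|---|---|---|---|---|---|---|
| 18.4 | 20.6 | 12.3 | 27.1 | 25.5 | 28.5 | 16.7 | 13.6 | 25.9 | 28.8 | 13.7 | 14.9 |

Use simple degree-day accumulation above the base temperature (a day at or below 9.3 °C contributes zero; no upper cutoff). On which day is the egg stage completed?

Daily DD above 9.3 °C: 9.1, 11.3, 3.0, 17.8, 16.2, 19.2, 7.4, 4.3, 16.6, 19.5, 4.4, 5.6.
Cumulative: 9.1, 20.4, 23.4, 41.2, 57.4, 76.6, 84.0, 88.3, 104.9, 124.4, 128.8, 134.4.
The total first reaches 92 DD on day 9.

day 9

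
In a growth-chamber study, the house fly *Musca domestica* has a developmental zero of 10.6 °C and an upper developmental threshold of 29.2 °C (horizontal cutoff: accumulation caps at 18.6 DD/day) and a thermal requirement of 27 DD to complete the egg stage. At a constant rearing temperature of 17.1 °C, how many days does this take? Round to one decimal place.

4.2 days

Daily accumulation = 17.1 − 10.6 = 6.5 DD/day.
Duration = 27 / 6.5 = 4.154 ≈ 4.2 days.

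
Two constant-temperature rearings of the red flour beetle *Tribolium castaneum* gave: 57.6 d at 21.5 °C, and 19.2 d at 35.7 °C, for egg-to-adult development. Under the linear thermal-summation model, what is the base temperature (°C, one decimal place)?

Equal thermal constants: D₁(T₁ − T_b) = D₂(T₂ − T_b).
57.6·(21.5 − T_b) = 19.2·(35.7 − T_b)
T_b = (57.6·21.5 − 19.2·35.7) / (57.6 − 19.2) = 552.96 / 38.4 = 14.400 °C ≈ 14.4 °C.

14.4 °C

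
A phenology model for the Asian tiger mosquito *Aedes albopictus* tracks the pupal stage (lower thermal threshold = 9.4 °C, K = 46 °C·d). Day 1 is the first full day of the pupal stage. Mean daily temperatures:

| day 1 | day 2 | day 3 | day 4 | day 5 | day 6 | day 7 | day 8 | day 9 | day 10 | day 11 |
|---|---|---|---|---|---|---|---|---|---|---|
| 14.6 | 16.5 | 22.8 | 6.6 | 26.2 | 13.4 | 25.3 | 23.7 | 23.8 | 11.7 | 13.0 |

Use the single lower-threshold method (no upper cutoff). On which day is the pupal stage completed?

Daily DD above 9.4 °C: 5.2, 7.1, 13.4, 0.0, 16.8, 4.0, 15.9, 14.3, 14.4, 2.3, 3.6.
Cumulative: 5.2, 12.3, 25.7, 25.7, 42.5, 46.5, 62.4, 76.7, 91.1, 93.4, 97.0.
The total first reaches 46 DD on day 6.

day 6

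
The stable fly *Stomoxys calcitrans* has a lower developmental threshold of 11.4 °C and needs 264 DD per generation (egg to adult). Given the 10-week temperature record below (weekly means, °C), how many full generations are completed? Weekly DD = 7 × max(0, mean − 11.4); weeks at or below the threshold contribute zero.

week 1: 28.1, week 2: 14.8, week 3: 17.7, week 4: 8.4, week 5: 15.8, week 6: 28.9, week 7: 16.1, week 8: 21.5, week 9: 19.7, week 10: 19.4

2 generations

Weekly DD (7 × max(0, T̄ − 11.4)): 116.9, 23.8, 44.1, 0.0, 30.8, 122.5, 32.9, 70.7, 58.1, 56.0.
Season total = 555.8 DD.
Complete generations = ⌊555.8 / 264⌋ = 2.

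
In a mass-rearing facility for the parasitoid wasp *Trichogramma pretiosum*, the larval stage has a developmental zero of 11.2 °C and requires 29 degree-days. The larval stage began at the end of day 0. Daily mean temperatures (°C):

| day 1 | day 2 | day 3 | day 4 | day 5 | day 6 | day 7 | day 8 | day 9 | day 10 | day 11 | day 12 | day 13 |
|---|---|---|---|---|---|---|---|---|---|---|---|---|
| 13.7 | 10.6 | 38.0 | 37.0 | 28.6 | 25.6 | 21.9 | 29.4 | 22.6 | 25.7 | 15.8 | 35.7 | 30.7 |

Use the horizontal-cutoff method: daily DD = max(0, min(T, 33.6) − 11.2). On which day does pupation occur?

Daily DD above 11.2 °C (capped at 22.4): 2.5, 0.0, 22.4, 22.4, 17.4, 14.4, 10.7, 18.2, 11.4, 14.5, 4.6, 22.4, 19.5.
Cumulative: 2.5, 2.5, 24.9, 47.3, 64.7, 79.1, 89.8, 108.0, 119.4, 133.9, 138.5, 160.9, 180.4.
The total first reaches 29 DD on day 4.

day 4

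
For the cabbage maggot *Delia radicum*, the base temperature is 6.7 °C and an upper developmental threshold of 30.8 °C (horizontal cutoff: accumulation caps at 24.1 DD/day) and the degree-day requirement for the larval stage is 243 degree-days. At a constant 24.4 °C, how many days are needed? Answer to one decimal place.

13.7 days

Daily accumulation = 24.4 − 6.7 = 17.7 DD/day.
Duration = 243 / 17.7 = 13.729 ≈ 13.7 days.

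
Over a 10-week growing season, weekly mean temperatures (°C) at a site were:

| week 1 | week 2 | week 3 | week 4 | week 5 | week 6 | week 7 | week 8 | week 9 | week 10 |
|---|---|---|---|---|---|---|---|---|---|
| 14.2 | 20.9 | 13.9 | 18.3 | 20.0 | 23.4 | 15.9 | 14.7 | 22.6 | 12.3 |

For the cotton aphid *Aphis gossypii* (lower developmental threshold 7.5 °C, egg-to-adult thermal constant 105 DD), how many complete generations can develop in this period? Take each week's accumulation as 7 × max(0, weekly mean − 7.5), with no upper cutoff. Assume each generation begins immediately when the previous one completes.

6 generations

Weekly DD (7 × max(0, T̄ − 7.5)): 46.9, 93.8, 44.8, 75.6, 87.5, 111.3, 58.8, 50.4, 105.7, 33.6.
Season total = 708.4 DD.
Complete generations = ⌊708.4 / 105⌋ = 6.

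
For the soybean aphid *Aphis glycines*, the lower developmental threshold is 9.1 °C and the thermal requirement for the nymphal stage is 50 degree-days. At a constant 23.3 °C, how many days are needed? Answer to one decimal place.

3.5 days

Daily accumulation = 23.3 − 9.1 = 14.2 DD/day.
Duration = 50 / 14.2 = 3.521 ≈ 3.5 days.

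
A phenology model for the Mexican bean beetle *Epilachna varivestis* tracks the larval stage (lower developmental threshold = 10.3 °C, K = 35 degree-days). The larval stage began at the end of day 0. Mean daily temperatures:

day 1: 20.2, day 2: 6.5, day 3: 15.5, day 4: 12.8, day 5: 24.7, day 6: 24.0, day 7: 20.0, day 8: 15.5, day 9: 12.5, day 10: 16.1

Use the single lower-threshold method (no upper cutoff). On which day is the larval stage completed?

day 6

Daily DD above 10.3 °C: 9.9, 0.0, 5.2, 2.5, 14.4, 13.7, 9.7, 5.2, 2.2, 5.8.
Cumulative: 9.9, 9.9, 15.1, 17.6, 32.0, 45.7, 55.4, 60.6, 62.8, 68.6.
The total first reaches 35 DD on day 6.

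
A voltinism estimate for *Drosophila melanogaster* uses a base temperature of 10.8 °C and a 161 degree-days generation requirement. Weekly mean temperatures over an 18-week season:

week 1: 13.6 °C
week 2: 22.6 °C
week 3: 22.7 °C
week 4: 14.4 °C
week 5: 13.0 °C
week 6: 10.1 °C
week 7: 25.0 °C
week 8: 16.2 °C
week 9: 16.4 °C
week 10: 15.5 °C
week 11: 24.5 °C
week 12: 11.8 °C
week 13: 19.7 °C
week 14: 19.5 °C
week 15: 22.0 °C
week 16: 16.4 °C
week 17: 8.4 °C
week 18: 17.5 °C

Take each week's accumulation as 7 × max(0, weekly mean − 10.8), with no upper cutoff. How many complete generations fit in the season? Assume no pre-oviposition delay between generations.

Weekly DD (7 × max(0, T̄ − 10.8)): 19.6, 82.6, 83.3, 25.2, 15.4, 0.0, 99.4, 37.8, 39.2, 32.9, 95.9, 7.0, 62.3, 60.9, 78.4, 39.2, 0.0, 46.9.
Season total = 826.0 DD.
Complete generations = ⌊826.0 / 161⌋ = 5.

5 generations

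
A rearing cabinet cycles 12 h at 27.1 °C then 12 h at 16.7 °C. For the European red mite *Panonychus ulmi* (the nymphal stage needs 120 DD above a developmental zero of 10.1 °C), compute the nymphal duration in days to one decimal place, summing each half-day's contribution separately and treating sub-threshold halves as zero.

Day half: max(0, 27.1 − 10.1) × 0.5 = 17.0 × 0.5 = 8.50 DD.
Night half: max(0, 16.7 − 10.1) × 0.5 = 6.6 × 0.5 = 3.30 DD.
Per 24 h: 11.80 DD/day.
Duration = 120 / 11.80 = 10.169 ≈ 10.2 days.

10.2 days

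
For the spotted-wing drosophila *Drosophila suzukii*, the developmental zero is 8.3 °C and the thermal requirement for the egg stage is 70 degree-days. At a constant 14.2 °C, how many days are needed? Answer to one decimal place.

11.9 days

Daily accumulation = 14.2 − 8.3 = 5.9 DD/day.
Duration = 70 / 5.9 = 11.864 ≈ 11.9 days.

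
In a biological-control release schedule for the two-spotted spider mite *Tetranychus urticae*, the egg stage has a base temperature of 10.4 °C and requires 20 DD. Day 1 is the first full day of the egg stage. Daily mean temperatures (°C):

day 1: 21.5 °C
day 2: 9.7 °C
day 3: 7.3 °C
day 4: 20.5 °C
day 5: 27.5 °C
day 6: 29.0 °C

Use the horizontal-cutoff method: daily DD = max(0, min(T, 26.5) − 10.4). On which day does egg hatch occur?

Daily DD above 10.4 °C (capped at 16.1): 11.1, 0.0, 0.0, 10.1, 16.1, 16.1.
Cumulative: 11.1, 11.1, 11.1, 21.2, 37.3, 53.4.
The total first reaches 20 DD on day 4.

day 4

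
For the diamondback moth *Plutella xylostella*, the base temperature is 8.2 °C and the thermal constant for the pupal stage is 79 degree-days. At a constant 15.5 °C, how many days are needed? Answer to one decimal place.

10.8 days

Daily accumulation = 15.5 − 8.2 = 7.3 DD/day.
Duration = 79 / 7.3 = 10.822 ≈ 10.8 days.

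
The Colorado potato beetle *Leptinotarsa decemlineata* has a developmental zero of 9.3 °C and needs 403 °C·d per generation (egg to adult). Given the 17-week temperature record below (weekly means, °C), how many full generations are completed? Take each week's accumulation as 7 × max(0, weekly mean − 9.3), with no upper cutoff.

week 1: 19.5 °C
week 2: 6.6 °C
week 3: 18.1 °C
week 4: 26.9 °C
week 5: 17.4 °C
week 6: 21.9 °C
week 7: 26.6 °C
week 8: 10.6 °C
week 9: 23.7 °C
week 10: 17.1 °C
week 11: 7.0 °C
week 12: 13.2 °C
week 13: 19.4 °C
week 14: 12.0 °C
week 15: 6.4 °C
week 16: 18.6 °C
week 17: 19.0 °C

2 generations

Weekly DD (7 × max(0, T̄ − 9.3)): 71.4, 0.0, 61.6, 123.2, 56.7, 88.2, 121.1, 9.1, 100.8, 54.6, 0.0, 27.3, 70.7, 18.9, 0.0, 65.1, 67.9.
Season total = 936.6 DD.
Complete generations = ⌊936.6 / 403⌋ = 2.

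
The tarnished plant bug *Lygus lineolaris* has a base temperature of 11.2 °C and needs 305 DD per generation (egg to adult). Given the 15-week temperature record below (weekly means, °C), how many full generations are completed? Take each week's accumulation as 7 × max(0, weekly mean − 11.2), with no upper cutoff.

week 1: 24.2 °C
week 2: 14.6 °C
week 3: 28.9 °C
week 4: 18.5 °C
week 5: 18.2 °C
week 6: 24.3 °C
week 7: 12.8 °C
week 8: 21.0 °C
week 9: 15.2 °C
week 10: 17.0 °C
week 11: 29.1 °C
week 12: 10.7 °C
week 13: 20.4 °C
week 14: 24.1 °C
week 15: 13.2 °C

Weekly DD (7 × max(0, T̄ − 11.2)): 91.0, 23.8, 123.9, 51.1, 49.0, 91.7, 11.2, 68.6, 28.0, 40.6, 125.3, 0.0, 64.4, 90.3, 14.0.
Season total = 872.9 DD.
Complete generations = ⌊872.9 / 305⌋ = 2.

2 generations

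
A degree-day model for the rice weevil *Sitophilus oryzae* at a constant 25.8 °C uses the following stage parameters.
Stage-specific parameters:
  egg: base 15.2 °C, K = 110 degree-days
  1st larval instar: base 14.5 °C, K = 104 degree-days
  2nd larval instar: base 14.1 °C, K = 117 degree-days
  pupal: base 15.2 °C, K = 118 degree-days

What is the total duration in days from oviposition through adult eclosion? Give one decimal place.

40.7 days

egg: 110 / (25.8 − 15.2) = 110 / 10.6 = 10.377 d.
1st larval instar: 104 / (25.8 − 14.5) = 104 / 11.3 = 9.204 d.
2nd larval instar: 117 / (25.8 − 14.1) = 117 / 11.7 = 10.000 d.
pupal: 118 / (25.8 − 15.2) = 118 / 10.6 = 11.132 d.
Sum = 40.713 ≈ 40.7 days.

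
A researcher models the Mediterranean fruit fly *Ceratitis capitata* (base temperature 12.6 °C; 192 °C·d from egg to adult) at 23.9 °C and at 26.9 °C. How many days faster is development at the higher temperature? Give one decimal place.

3.6 days

At 23.9 °C: 192 / (23.9 − 12.6) = 192 / 11.3 = 16.991 d.
At 26.9 °C: 192 / (26.9 − 12.6) = 192 / 14.3 = 13.427 d.
Difference = |16.991 − 13.427| = 3.565 ≈ 3.6 days.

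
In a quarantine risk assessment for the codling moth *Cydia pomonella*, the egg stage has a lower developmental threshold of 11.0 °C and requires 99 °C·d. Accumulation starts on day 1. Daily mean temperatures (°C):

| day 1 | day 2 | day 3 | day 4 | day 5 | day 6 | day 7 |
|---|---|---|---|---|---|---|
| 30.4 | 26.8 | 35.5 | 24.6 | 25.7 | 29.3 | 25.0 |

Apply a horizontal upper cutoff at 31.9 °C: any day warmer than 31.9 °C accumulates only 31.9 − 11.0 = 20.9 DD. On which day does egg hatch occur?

day 6

Daily DD above 11.0 °C (capped at 20.9): 19.4, 15.8, 20.9, 13.6, 14.7, 18.3, 14.0.
Cumulative: 19.4, 35.2, 56.1, 69.7, 84.4, 102.7, 116.7.
The total first reaches 99 DD on day 6.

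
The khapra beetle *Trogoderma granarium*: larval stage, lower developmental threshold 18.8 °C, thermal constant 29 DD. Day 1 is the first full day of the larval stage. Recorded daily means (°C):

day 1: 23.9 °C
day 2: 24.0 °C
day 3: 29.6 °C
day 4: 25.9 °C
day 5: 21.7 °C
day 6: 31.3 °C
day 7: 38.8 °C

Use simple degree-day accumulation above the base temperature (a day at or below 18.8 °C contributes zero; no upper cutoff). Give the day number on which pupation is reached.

day 5

Daily DD above 18.8 °C: 5.1, 5.2, 10.8, 7.1, 2.9, 12.5, 20.0.
Cumulative: 5.1, 10.3, 21.1, 28.2, 31.1, 43.6, 63.6.
The total first reaches 29 DD on day 5.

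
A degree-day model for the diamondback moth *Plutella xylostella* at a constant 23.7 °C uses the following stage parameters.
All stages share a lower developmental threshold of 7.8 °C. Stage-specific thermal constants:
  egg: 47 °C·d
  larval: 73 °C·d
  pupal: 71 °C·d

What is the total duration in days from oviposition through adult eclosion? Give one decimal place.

Daily accumulation at 23.7 °C = 23.7 − 7.8 = 15.9 DD/day.
Total K = 47 + 73 + 71 = 191 DD.
Total duration = 191 / 15.9 = 12.013 ≈ 12.0 days.

12.0 days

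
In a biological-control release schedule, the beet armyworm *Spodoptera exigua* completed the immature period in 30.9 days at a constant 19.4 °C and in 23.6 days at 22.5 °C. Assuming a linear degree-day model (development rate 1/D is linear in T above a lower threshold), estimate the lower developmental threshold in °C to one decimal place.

Linear rate model ⇒ the product D·(T − T_b) is constant across temperatures.
30.9·(19.4 − T_b) = 23.6·(22.5 − T_b)
T_b = (30.9·19.4 − 23.6·22.5) / (30.9 − 23.6) = 68.46 / 7.3 = 9.378 °C ≈ 9.4 °C.

9.4 °C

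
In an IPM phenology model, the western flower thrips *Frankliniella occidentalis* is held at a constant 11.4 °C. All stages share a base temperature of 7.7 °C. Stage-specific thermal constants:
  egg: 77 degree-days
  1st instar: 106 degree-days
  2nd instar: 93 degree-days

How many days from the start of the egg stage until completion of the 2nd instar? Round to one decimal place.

74.6 days

Daily accumulation at 11.4 °C = 11.4 − 7.7 = 3.7 DD/day.
Total K = 77 + 106 + 93 = 276 DD.
Total duration = 276 / 3.7 = 74.595 ≈ 74.6 days.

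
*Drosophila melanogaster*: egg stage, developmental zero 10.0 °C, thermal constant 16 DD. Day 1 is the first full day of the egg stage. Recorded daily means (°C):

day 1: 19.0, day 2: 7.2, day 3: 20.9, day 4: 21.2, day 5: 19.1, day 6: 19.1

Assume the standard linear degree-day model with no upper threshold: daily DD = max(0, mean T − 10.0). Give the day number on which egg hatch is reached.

Daily DD above 10.0 °C: 9.0, 0.0, 10.9, 11.2, 9.1, 9.1.
Cumulative: 9.0, 9.0, 19.9, 31.1, 40.2, 49.3.
The total first reaches 16 DD on day 3.

day 3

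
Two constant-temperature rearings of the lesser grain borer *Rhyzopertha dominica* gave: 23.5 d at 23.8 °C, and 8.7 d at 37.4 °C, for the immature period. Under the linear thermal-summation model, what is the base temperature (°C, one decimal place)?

Under the model K = D·(T − T_b), so D₁·(T₁ − T_b) = D₂·(T₂ − T_b).
23.5·(23.8 − T_b) = 8.7·(37.4 − T_b)
T_b = (23.5·23.8 − 8.7·37.4) / (23.5 − 8.7) = 233.92 / 14.8 = 15.805 °C ≈ 15.8 °C.

15.8 °C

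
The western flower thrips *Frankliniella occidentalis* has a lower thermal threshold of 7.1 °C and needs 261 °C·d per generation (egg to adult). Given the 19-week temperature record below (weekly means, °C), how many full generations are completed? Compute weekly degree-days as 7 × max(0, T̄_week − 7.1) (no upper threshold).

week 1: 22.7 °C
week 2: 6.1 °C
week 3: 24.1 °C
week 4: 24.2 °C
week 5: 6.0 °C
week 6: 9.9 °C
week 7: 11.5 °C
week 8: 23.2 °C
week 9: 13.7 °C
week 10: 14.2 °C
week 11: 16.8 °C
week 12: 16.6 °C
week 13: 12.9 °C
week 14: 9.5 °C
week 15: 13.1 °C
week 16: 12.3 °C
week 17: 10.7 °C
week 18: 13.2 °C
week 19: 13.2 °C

Weekly DD (7 × max(0, T̄ − 7.1)): 109.2, 0.0, 119.0, 119.7, 0.0, 19.6, 30.8, 112.7, 46.2, 49.7, 67.9, 66.5, 40.6, 16.8, 42.0, 36.4, 25.2, 42.7, 42.7.
Season total = 987.7 DD.
Complete generations = ⌊987.7 / 261⌋ = 3.

3 generations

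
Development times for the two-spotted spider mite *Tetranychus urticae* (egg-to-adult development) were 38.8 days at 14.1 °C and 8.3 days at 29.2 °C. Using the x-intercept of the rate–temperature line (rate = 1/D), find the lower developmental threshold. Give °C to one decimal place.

10.0 °C

Linear rate model ⇒ the product D·(T − T_b) is constant across temperatures.
38.8·(14.1 − T_b) = 8.3·(29.2 − T_b)
T_b = (38.8·14.1 − 8.3·29.2) / (38.8 − 8.3) = 304.72 / 30.5 = 9.991 °C ≈ 10.0 °C.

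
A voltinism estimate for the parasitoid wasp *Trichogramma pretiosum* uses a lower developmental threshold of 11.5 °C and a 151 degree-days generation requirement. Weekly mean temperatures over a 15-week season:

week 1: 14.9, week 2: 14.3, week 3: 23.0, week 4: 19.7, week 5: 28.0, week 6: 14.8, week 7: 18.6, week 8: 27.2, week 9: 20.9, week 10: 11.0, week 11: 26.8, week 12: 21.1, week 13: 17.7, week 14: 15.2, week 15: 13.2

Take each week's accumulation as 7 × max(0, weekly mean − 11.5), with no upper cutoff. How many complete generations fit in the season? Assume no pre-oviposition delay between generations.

Weekly DD (7 × max(0, T̄ − 11.5)): 23.8, 19.6, 80.5, 57.4, 115.5, 23.1, 49.7, 109.9, 65.8, 0.0, 107.1, 67.2, 43.4, 25.9, 11.9.
Season total = 800.8 DD.
Complete generations = ⌊800.8 / 151⌋ = 5.

5 generations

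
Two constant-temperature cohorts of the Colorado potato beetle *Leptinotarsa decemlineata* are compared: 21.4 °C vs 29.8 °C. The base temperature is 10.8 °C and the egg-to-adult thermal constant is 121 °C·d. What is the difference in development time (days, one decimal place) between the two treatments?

At 21.4 °C: 121 / (21.4 − 10.8) = 121 / 10.6 = 11.415 d.
At 29.8 °C: 121 / (29.8 − 10.8) = 121 / 19.0 = 6.368 d.
Difference = |11.415 − 6.368| = 5.047 ≈ 5.0 days.

5.0 days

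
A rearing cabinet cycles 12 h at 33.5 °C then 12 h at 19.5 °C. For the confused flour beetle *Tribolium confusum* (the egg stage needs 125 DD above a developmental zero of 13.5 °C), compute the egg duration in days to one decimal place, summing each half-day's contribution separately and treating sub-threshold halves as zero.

9.6 days

Day half: max(0, 33.5 − 13.5) × 0.5 = 20.0 × 0.5 = 10.00 DD.
Night half: max(0, 19.5 − 13.5) × 0.5 = 6.0 × 0.5 = 3.00 DD.
Per 24 h: 13.00 DD/day.
Duration = 125 / 13.00 = 9.615 ≈ 9.6 days.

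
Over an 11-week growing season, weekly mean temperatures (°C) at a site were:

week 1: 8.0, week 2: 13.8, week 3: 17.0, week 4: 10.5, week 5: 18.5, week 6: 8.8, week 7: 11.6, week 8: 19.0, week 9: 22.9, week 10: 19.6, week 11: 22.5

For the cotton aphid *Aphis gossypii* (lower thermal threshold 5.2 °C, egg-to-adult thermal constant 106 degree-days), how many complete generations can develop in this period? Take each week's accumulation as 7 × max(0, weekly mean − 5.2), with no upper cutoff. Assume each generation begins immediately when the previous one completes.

7 generations

Weekly DD (7 × max(0, T̄ − 5.2)): 19.6, 60.2, 82.6, 37.1, 93.1, 25.2, 44.8, 96.6, 123.9, 100.8, 121.1.
Season total = 805.0 DD.
Complete generations = ⌊805.0 / 106⌋ = 7.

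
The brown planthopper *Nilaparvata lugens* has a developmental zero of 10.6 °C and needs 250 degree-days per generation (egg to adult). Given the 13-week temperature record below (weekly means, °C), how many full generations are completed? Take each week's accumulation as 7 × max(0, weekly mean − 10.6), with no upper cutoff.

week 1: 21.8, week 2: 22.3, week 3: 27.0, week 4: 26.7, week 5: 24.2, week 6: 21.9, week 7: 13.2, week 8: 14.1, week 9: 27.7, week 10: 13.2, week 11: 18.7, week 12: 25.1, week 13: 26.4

Weekly DD (7 × max(0, T̄ − 10.6)): 78.4, 81.9, 114.8, 112.7, 95.2, 79.1, 18.2, 24.5, 119.7, 18.2, 56.7, 101.5, 110.6.
Season total = 1011.5 DD.
Complete generations = ⌊1011.5 / 250⌋ = 4.

4 generations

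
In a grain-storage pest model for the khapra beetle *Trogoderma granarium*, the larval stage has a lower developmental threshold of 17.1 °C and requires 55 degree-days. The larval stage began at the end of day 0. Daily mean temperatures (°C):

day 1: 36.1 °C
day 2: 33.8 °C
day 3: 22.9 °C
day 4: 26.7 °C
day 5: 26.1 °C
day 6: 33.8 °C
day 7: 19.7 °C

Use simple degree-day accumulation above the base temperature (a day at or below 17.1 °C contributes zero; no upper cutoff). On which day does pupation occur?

day 5

Daily DD above 17.1 °C: 19.0, 16.7, 5.8, 9.6, 9.0, 16.7, 2.6.
Cumulative: 19.0, 35.7, 41.5, 51.1, 60.1, 76.8, 79.4.
The total first reaches 55 DD on day 5.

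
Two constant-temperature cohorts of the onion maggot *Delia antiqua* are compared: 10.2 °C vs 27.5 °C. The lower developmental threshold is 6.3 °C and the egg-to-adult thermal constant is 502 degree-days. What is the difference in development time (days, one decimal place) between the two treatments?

At 10.2 °C: 502 / (10.2 − 6.3) = 502 / 3.9 = 128.718 d.
At 27.5 °C: 502 / (27.5 − 6.3) = 502 / 21.2 = 23.679 d.
Difference = |128.718 − 23.679| = 105.039 ≈ 105.0 days.

105.0 days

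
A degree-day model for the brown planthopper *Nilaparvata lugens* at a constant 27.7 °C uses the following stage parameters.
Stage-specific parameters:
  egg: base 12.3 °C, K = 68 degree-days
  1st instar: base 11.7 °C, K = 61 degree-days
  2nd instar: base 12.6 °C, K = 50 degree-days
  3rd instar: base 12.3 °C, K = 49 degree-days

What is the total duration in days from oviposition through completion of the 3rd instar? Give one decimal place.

14.7 days

egg: 68 / (27.7 − 12.3) = 68 / 15.4 = 4.416 d.
1st instar: 61 / (27.7 − 11.7) = 61 / 16.0 = 3.812 d.
2nd instar: 50 / (27.7 − 12.6) = 50 / 15.1 = 3.311 d.
3rd instar: 49 / (27.7 − 12.3) = 49 / 15.4 = 3.182 d.
Sum = 14.721 ≈ 14.7 days.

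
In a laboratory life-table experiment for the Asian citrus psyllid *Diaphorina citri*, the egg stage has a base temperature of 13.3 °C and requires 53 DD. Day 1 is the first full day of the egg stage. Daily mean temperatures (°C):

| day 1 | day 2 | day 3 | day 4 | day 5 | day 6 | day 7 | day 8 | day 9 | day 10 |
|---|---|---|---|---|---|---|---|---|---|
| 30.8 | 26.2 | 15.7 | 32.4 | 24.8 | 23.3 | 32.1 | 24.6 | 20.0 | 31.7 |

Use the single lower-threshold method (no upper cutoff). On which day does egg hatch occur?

day 5

Daily DD above 13.3 °C: 17.5, 12.9, 2.4, 19.1, 11.5, 10.0, 18.8, 11.3, 6.7, 18.4.
Cumulative: 17.5, 30.4, 32.8, 51.9, 63.4, 73.4, 92.2, 103.5, 110.2, 128.6.
The total first reaches 53 DD on day 5.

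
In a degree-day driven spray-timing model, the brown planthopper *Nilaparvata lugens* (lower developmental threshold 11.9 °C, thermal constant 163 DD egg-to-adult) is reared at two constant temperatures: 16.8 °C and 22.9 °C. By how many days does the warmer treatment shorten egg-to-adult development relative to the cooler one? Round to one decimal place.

18.4 days

At 16.8 °C: 163 / (16.8 − 11.9) = 163 / 4.9 = 33.265 d.
At 22.9 °C: 163 / (22.9 − 11.9) = 163 / 11.0 = 14.818 d.
Difference = |33.265 − 14.818| = 18.447 ≈ 18.4 days.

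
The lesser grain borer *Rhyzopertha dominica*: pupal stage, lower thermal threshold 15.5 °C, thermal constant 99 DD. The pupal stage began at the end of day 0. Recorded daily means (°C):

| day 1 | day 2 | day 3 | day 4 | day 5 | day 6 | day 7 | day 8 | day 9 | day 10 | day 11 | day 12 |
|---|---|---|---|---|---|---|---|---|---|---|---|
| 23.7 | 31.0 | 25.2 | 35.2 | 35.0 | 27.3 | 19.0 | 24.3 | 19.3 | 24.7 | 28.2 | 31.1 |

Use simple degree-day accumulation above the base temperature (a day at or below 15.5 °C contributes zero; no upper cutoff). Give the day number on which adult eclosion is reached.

Daily DD above 15.5 °C: 8.2, 15.5, 9.7, 19.7, 19.5, 11.8, 3.5, 8.8, 3.8, 9.2, 12.7, 15.6.
Cumulative: 8.2, 23.7, 33.4, 53.1, 72.6, 84.4, 87.9, 96.7, 100.5, 109.7, 122.4, 138.0.
The total first reaches 99 DD on day 9.

day 9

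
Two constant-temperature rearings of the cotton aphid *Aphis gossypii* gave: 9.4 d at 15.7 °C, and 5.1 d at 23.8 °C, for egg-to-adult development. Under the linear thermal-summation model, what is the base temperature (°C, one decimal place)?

Equal thermal constants: D₁(T₁ − T_b) = D₂(T₂ − T_b).
9.4·(15.7 − T_b) = 5.1·(23.8 − T_b)
T_b = (9.4·15.7 − 5.1·23.8) / (9.4 − 5.1) = 26.20 / 4.3 = 6.093 °C ≈ 6.1 °C.

6.1 °C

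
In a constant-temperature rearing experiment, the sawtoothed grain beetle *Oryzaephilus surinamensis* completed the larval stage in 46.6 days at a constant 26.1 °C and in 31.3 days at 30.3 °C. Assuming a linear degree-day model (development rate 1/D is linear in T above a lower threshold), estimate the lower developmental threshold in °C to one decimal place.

Equal thermal constants: D₁(T₁ − T_b) = D₂(T₂ − T_b).
46.6·(26.1 − T_b) = 31.3·(30.3 − T_b)
T_b = (46.6·26.1 − 31.3·30.3) / (46.6 − 31.3) = 267.87 / 15.3 = 17.508 °C ≈ 17.5 °C.

17.5 °C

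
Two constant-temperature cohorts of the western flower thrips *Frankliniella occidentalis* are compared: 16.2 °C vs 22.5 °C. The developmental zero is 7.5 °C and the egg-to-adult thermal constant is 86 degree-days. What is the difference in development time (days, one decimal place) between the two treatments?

4.2 days

At 16.2 °C: 86 / (16.2 − 7.5) = 86 / 8.7 = 9.885 d.
At 22.5 °C: 86 / (22.5 − 7.5) = 86 / 15.0 = 5.733 d.
Difference = |9.885 − 5.733| = 4.152 ≈ 4.2 days.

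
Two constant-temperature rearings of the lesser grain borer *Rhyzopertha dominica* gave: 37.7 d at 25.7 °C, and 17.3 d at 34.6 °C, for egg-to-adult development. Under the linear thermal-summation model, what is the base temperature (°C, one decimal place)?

Under the model K = D·(T − T_b), so D₁·(T₁ − T_b) = D₂·(T₂ − T_b).
37.7·(25.7 − T_b) = 17.3·(34.6 − T_b)
T_b = (37.7·25.7 − 17.3·34.6) / (37.7 − 17.3) = 370.31 / 20.4 = 18.152 °C ≈ 18.2 °C.

18.2 °C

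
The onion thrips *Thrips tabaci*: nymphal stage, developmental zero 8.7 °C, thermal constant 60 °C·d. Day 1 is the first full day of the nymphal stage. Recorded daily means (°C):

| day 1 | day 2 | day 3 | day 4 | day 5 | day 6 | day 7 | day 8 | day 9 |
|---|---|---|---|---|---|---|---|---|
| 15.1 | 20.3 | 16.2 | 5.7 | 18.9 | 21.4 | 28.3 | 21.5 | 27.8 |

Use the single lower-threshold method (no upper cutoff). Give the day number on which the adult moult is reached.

day 7

Daily DD above 8.7 °C: 6.4, 11.6, 7.5, 0.0, 10.2, 12.7, 19.6, 12.8, 19.1.
Cumulative: 6.4, 18.0, 25.5, 25.5, 35.7, 48.4, 68.0, 80.8, 99.9.
The total first reaches 60 DD on day 7.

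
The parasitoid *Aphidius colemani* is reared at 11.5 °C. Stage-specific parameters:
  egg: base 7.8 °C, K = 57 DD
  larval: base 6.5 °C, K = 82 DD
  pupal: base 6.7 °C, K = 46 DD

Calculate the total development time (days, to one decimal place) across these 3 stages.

41.4 days

egg: 57 / (11.5 − 7.8) = 57 / 3.7 = 15.405 d.
larval: 82 / (11.5 − 6.5) = 82 / 5.0 = 16.400 d.
pupal: 46 / (11.5 − 6.7) = 46 / 4.8 = 9.583 d.
Sum = 41.389 ≈ 41.4 days.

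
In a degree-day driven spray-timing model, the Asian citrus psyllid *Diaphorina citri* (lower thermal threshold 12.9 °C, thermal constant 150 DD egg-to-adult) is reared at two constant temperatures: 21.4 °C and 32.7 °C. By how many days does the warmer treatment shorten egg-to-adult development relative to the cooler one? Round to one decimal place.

At 21.4 °C: 150 / (21.4 − 12.9) = 150 / 8.5 = 17.647 d.
At 32.7 °C: 150 / (32.7 − 12.9) = 150 / 19.8 = 7.576 d.
Difference = |17.647 − 7.576| = 10.071 ≈ 10.1 days.

10.1 days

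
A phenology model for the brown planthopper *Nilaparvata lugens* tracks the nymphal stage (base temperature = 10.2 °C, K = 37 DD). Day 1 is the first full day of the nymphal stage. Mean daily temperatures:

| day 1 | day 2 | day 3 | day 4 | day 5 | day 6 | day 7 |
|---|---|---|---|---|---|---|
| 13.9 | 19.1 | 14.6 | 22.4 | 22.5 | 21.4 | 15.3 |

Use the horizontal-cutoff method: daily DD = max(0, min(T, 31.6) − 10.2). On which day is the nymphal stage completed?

Daily DD above 10.2 °C (capped at 21.4): 3.7, 8.9, 4.4, 12.2, 12.3, 11.2, 5.1.
Cumulative: 3.7, 12.6, 17.0, 29.2, 41.5, 52.7, 57.8.
The total first reaches 37 DD on day 5.

day 5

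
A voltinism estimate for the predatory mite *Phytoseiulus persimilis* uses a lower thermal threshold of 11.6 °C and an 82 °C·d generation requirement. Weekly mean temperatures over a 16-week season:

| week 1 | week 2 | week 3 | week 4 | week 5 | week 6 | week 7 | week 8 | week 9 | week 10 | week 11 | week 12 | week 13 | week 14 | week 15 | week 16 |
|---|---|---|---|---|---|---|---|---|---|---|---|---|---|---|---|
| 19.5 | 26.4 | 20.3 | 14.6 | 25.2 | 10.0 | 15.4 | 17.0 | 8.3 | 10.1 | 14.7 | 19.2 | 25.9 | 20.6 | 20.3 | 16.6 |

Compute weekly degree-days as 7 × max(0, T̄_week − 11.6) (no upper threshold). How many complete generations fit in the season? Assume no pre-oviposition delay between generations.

Weekly DD (7 × max(0, T̄ − 11.6)): 55.3, 103.6, 60.9, 21.0, 95.2, 0.0, 26.6, 37.8, 0.0, 0.0, 21.7, 53.2, 100.1, 63.0, 60.9, 35.0.
Season total = 734.3 DD.
Complete generations = ⌊734.3 / 82⌋ = 8.

8 generations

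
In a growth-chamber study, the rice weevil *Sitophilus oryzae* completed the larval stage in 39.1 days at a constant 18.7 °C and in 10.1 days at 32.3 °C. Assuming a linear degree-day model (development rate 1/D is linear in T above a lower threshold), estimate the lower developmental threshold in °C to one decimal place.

Equal thermal constants: D₁(T₁ − T_b) = D₂(T₂ − T_b).
39.1·(18.7 − T_b) = 10.1·(32.3 − T_b)
T_b = (39.1·18.7 − 10.1·32.3) / (39.1 − 10.1) = 404.94 / 29.0 = 13.963 °C ≈ 14.0 °C.

14.0 °C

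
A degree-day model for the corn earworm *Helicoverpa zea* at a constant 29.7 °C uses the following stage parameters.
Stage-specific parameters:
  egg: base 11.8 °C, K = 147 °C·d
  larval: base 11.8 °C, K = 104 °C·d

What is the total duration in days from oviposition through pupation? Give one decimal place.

14.0 days

egg: 147 / (29.7 − 11.8) = 147 / 17.9 = 8.212 d.
larval: 104 / (29.7 − 11.8) = 104 / 17.9 = 5.810 d.
Sum = 14.022 ≈ 14.0 days.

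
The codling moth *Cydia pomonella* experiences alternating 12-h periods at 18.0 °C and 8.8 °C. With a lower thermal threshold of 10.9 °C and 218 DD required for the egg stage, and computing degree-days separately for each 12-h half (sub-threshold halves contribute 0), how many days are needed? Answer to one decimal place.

61.4 days

Day half: max(0, 18.0 − 10.9) × 0.5 = 7.1 × 0.5 = 3.55 DD.
Night half: max(0, 8.8 − 10.9) × 0.5 = 0.0 × 0.5 = 0.00 DD.
Per 24 h: 3.55 DD/day.
Duration = 218 / 3.55 = 61.408 ≈ 61.4 days.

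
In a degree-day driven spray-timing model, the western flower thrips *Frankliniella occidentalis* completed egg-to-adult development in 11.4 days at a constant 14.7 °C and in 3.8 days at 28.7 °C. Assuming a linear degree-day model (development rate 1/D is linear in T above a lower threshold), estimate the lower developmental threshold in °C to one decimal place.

7.7 °C

Linear rate model ⇒ the product D·(T − T_b) is constant across temperatures.
11.4·(14.7 − T_b) = 3.8·(28.7 − T_b)
T_b = (11.4·14.7 − 3.8·28.7) / (11.4 − 3.8) = 58.52 / 7.6 = 7.700 °C ≈ 7.7 °C.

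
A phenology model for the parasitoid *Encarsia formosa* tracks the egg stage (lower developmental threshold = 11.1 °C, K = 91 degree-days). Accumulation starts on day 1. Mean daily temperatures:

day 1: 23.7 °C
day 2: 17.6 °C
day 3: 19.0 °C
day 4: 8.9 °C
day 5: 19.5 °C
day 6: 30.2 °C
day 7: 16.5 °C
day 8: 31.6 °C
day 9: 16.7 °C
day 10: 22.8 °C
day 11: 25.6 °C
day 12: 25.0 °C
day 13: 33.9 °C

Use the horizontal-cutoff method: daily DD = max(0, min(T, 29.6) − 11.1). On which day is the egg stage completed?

Daily DD above 11.1 °C (capped at 18.5): 12.6, 6.5, 7.9, 0.0, 8.4, 18.5, 5.4, 18.5, 5.6, 11.7, 14.5, 13.9, 18.5.
Cumulative: 12.6, 19.1, 27.0, 27.0, 35.4, 53.9, 59.3, 77.8, 83.4, 95.1, 109.6, 123.5, 142.0.
The total first reaches 91 DD on day 10.

day 10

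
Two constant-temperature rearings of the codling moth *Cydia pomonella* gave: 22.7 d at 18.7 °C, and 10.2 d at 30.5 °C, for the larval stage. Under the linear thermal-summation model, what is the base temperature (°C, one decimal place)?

Equal thermal constants: D₁(T₁ − T_b) = D₂(T₂ − T_b).
22.7·(18.7 − T_b) = 10.2·(30.5 − T_b)
T_b = (22.7·18.7 − 10.2·30.5) / (22.7 − 10.2) = 113.39 / 12.5 = 9.071 °C ≈ 9.1 °C.

9.1 °C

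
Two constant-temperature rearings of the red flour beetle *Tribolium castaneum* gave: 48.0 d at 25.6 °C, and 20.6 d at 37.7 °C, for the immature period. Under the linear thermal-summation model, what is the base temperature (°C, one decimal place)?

16.5 °C

Linear rate model ⇒ the product D·(T − T_b) is constant across temperatures.
48.0·(25.6 − T_b) = 20.6·(37.7 − T_b)
T_b = (48.0·25.6 − 20.6·37.7) / (48.0 − 20.6) = 452.18 / 27.4 = 16.503 °C ≈ 16.5 °C.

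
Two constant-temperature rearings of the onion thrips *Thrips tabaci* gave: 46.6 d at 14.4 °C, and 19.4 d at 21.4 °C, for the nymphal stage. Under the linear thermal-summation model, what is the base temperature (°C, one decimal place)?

9.4 °C

Under the model K = D·(T − T_b), so D₁·(T₁ − T_b) = D₂·(T₂ − T_b).
46.6·(14.4 − T_b) = 19.4·(21.4 − T_b)
T_b = (46.6·14.4 − 19.4·21.4) / (46.6 − 19.4) = 255.88 / 27.2 = 9.407 °C ≈ 9.4 °C.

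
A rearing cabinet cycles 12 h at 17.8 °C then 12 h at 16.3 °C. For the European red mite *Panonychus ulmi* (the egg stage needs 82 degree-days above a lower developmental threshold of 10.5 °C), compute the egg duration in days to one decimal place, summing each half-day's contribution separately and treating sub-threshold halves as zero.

12.5 days

Day half: max(0, 17.8 − 10.5) × 0.5 = 7.3 × 0.5 = 3.65 DD.
Night half: max(0, 16.3 − 10.5) × 0.5 = 5.8 × 0.5 = 2.90 DD.
Per 24 h: 6.55 DD/day.
Duration = 82 / 6.55 = 12.519 ≈ 12.5 days.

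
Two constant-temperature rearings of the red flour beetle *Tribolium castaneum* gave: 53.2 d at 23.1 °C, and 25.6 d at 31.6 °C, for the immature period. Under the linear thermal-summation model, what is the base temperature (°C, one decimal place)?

Under the model K = D·(T − T_b), so D₁·(T₁ − T_b) = D₂·(T₂ − T_b).
53.2·(23.1 − T_b) = 25.6·(31.6 − T_b)
T_b = (53.2·23.1 − 25.6·31.6) / (53.2 − 25.6) = 419.96 / 27.6 = 15.216 °C ≈ 15.2 °C.

15.2 °C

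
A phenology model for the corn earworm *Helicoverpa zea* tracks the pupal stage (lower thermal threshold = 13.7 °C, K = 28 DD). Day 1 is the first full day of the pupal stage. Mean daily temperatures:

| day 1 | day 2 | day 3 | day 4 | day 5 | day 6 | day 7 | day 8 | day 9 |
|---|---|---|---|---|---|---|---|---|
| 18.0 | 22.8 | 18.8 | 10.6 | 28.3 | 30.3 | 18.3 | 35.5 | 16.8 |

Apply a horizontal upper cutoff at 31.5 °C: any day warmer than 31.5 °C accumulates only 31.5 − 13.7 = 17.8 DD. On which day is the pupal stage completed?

Daily DD above 13.7 °C (capped at 17.8): 4.3, 9.1, 5.1, 0.0, 14.6, 16.6, 4.6, 17.8, 3.1.
Cumulative: 4.3, 13.4, 18.5, 18.5, 33.1, 49.7, 54.3, 72.1, 75.2.
The total first reaches 28 DD on day 5.

day 5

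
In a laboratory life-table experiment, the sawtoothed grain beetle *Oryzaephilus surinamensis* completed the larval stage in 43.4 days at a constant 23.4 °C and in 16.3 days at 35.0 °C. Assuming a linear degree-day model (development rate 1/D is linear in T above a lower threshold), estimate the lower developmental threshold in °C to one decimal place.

Linear rate model ⇒ the product D·(T − T_b) is constant across temperatures.
43.4·(23.4 − T_b) = 16.3·(35.0 − T_b)
T_b = (43.4·23.4 − 16.3·35.0) / (43.4 − 16.3) = 445.06 / 27.1 = 16.423 °C ≈ 16.4 °C.

16.4 °C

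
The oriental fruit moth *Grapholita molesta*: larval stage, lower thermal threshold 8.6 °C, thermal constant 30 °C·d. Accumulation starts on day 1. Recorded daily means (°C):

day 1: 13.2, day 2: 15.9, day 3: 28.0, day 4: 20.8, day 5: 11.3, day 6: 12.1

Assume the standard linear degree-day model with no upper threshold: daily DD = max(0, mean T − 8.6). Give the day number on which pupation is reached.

Daily DD above 8.6 °C: 4.6, 7.3, 19.4, 12.2, 2.7, 3.5.
Cumulative: 4.6, 11.9, 31.3, 43.5, 46.2, 49.7.
The total first reaches 30 DD on day 3.

day 3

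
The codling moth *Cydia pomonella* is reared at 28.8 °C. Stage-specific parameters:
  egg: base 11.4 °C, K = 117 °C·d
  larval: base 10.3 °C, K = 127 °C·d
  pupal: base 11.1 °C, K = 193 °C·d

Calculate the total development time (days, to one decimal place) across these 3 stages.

egg: 117 / (28.8 − 11.4) = 117 / 17.4 = 6.724 d.
larval: 127 / (28.8 − 10.3) = 127 / 18.5 = 6.865 d.
pupal: 193 / (28.8 − 11.1) = 193 / 17.7 = 10.904 d.
Sum = 24.493 ≈ 24.5 days.

24.5 days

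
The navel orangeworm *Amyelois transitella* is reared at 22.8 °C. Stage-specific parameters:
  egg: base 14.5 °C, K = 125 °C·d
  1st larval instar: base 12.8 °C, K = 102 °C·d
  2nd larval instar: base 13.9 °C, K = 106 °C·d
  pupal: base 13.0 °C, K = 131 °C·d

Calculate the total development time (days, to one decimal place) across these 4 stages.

50.5 days

egg: 125 / (22.8 − 14.5) = 125 / 8.3 = 15.060 d.
1st larval instar: 102 / (22.8 − 12.8) = 102 / 10.0 = 10.200 d.
2nd larval instar: 106 / (22.8 − 13.9) = 106 / 8.9 = 11.910 d.
pupal: 131 / (22.8 − 13.0) = 131 / 9.8 = 13.367 d.
Sum = 50.538 ≈ 50.5 days.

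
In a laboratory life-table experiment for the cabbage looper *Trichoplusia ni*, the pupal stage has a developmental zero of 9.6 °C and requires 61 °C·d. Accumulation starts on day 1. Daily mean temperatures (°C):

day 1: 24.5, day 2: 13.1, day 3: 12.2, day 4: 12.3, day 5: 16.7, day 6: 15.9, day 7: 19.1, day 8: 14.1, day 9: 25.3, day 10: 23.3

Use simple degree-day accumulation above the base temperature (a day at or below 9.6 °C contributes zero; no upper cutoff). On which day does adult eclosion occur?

day 9

Daily DD above 9.6 °C: 14.9, 3.5, 2.6, 2.7, 7.1, 6.3, 9.5, 4.5, 15.7, 13.7.
Cumulative: 14.9, 18.4, 21.0, 23.7, 30.8, 37.1, 46.6, 51.1, 66.8, 80.5.
The total first reaches 61 DD on day 9.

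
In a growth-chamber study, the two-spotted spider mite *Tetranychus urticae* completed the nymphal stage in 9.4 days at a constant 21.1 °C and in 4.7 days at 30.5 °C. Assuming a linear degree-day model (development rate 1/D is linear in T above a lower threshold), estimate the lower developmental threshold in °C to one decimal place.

11.7 °C

Equal thermal constants: D₁(T₁ − T_b) = D₂(T₂ − T_b).
9.4·(21.1 − T_b) = 4.7·(30.5 − T_b)
T_b = (9.4·21.1 − 4.7·30.5) / (9.4 − 4.7) = 54.99 / 4.7 = 11.700 °C ≈ 11.7 °C.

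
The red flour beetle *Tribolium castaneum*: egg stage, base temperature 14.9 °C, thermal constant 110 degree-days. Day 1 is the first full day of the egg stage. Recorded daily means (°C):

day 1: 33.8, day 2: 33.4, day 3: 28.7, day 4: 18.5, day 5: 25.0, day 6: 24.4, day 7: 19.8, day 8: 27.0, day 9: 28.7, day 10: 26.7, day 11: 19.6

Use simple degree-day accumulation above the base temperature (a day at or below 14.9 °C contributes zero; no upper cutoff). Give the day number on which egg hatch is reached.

day 10

Daily DD above 14.9 °C: 18.9, 18.5, 13.8, 3.6, 10.1, 9.5, 4.9, 12.1, 13.8, 11.8, 4.7.
Cumulative: 18.9, 37.4, 51.2, 54.8, 64.9, 74.4, 79.3, 91.4, 105.2, 117.0, 121.7.
The total first reaches 110 DD on day 10.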